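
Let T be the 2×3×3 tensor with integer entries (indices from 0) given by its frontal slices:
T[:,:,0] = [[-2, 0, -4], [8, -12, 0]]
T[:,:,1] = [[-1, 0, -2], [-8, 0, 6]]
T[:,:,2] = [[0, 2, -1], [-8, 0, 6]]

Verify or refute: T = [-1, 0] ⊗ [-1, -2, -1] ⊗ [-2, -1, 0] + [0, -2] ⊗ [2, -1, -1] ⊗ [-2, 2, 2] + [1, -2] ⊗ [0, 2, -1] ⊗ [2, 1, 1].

Yes

Reconstruct entrywise from the claimed factors. For example, T[0,2,1] = -2 and Σₗ aₗ[0]bₗ[2]cₗ[1] = (-1)·(-1)·(-1) + (0)·(-1)·(2) + (1)·(-1)·(1) = -2; checking all 18 entries, every one matches. The claim holds.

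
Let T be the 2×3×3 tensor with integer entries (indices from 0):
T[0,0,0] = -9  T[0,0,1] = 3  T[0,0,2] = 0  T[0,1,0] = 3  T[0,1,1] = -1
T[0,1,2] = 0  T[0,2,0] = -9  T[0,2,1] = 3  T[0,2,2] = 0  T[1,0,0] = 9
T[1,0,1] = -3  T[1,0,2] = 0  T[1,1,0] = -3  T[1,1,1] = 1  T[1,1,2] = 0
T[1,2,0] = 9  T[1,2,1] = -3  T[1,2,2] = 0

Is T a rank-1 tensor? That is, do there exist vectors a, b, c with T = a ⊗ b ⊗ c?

If T = a ⊗ b ⊗ c then every fibre of T is a multiple of the corresponding factor, so read the factors off the fibres through the nonzero entry T[0,0,0] = -9.
The mode-1 fibre T[:,0,0] = [-9, 9] gives a = [1, -1] (primitive direction); the mode-2 fibre T[0,:,0] = [-9, 3, -9] gives b = [3, -1, 3]; then c[k] = T[0,0,k] / (a[0]·b[0]) = [-9, 3, 0] / 3 = [-3, 1, 0].
Expanding [1, -1] ⊗ [3, -1, 3] ⊗ [-3, 1, 0] reproduces all 18 entries of T, so T = [1, -1] ⊗ [3, -1, 3] ⊗ [-3, 1, 0] and rank(T) ≤ 1.
Equivalently every frontal slice T[:,:,k] is c[k] times the rank-1 matrix [1, -1] ⊗ [3, -1, 3]. So T has rank 1 (it is nonzero).

Yes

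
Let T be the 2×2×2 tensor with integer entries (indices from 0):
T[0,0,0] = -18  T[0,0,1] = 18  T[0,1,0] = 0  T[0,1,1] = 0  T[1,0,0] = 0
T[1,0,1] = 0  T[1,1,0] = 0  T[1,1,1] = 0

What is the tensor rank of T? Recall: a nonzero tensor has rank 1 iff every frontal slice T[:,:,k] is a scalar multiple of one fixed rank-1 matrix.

Lower bound: T ≠ 0 (e.g. T[0,0,0] = -18), so rank(T) ≥ 1.
Upper bound: the mode-1 fibre T[:,0,0] = [-18, 0] gives a = [1, 0] (primitive direction); the mode-2 fibre T[0,:,0] = [-18, 0] gives b = [1, 0]; then c[k] = T[0,0,k] / (a[0]·b[0]) = [-18, 18] / 1 = [-18, 18].
Expanding [1, 0] ∘ [1, 0] ∘ [-18, 18] reproduces all 8 entries of T, so T = [1, 0] ∘ [1, 0] ∘ [-18, 18] and rank(T) ≤ 1.
These bounds meet, so rank(T) = 1.

1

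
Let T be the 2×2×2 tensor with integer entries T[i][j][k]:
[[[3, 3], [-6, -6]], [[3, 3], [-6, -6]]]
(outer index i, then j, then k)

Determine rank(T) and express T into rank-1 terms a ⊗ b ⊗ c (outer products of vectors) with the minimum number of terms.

rank(T) = 1

Lower bound: T ≠ 0 (e.g. T[0,0,0] = 3), so rank(T) ≥ 1.
Upper bound: if T = a ⊗ b ⊗ c then every fibre of T is a multiple of the corresponding factor, so read the factors off the fibres through the nonzero entry T[0,0,0] = 3.
The mode-1 fibre T[:,0,0] = [3, 3] gives a = [1, 1] (primitive direction); the mode-2 fibre T[0,:,0] = [3, -6] gives b = [1, -2]; then c[k] = T[0,0,k] / (a[0]·b[0]) = [3, 3] / 1 = [3, 3].
Expanding [1, 1] ⊗ [1, -2] ⊗ [3, 3] reproduces all 8 entries of T, so T = [1, 1] ⊗ [1, -2] ⊗ [3, 3] and rank(T) ≤ 1.
These bounds meet, so rank(T) = 1.
Check entry T[1,1,0] = -6: (1)·(-2)·(3) = -6.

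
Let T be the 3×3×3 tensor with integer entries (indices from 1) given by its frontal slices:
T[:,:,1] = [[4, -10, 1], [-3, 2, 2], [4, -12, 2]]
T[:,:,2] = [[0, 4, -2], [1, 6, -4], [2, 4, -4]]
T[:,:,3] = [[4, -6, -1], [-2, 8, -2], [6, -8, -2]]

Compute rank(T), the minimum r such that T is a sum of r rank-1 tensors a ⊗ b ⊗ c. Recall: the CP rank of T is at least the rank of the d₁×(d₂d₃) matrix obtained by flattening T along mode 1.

Lower bound: the mode-1 unfolding of T (rows indexed by i, columns by (j,k) = (1,1), (1,2), (1,3), (2,1), (2,2), (2,3), (3,1), (3,2), (3,3)) is [[4, 0, 4, -10, 4, -6, 1, -2, -1], [-3, 1, -2, 2, 6, 8, 2, -4, -2], [4, 2, 6, -12, 4, -8, 2, -4, -2]].
There the 3×3 minor on rows i ∈ {1, 2, 3}, columns (j,k) ∈ {(1,1), (1,2), (2,1)} is det [[4, 0, -10], [-3, 1, 2], [4, 2, -12]] = 36 ≠ 0, so this unfolding has rank ≥ 3; CP rank is at least every unfolding rank, so rank(T) ≥ 3. (Unfolding ranks only ever bound the CP rank from below — rank(T) can be strictly larger than all of them — so the matching upper bound has to come from an explicit 3-term decomposition.)
Upper bound: T is a sum of 3 rank-1 terms, T = [0, 1, 2] ⊗ [1, -2, 0] ⊗ [1, 1, 2] + [1, 2, 2] ⊗ [0, 2, -1] ⊗ [-1, 2, 1] + [2, -2, 1] ⊗ [1, -2, 0] ⊗ [2, 0, 2] (one valid choice — decompositions are not unique — normalised so each a, b is primitive with positive first nonzero entry; check it by expanding all entries), so rank(T) ≤ 3.
These bounds meet, so rank(T) = 3.

3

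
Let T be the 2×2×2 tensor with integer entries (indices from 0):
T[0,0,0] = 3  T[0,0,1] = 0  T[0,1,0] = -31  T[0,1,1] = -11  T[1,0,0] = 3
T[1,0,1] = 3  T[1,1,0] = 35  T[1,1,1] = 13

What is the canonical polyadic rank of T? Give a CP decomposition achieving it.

rank(T) = 2

Lower bound: the mode-2 unfolding of T (rows indexed by j, columns by (i,k) = (0,0), (0,1), (1,0), (1,1)) is [[3, 0, 3, 3], [-31, -11, 35, 13]].
There the 2×2 minor on rows j ∈ {0, 1}, columns (i,k) ∈ {(0,0), (0,1)} is det [[3, 0], [-31, -11]] = -33 ≠ 0, so this unfolding has rank ≥ 2; CP rank is at least every unfolding rank, so rank(T) ≥ 2. (Flattening ranks never certify an upper bound on CP rank; for that we must actually write T with 2 rank-1 terms.)
Upper bound — finding two terms. Write S_k = T[:,:,k] for the frontal slices: S₀ = [[3, -31], [3, 35]], S₁ = [[0, -11], [3, 13]].
If T = a₁ ⊗ b₁ ⊗ c₁ + a₂ ⊗ b₂ ⊗ c₂ then each S_k = c₁[k]·a₁b₁ᵀ + c₂[k]·a₂b₂ᵀ. S₀ and S₁ are linearly independent, so a₁b₁ᵀ and a₂b₂ᵀ must span the same plane of matrices: they are the rank-1 matrices of the form x·S₀ + y·S₁.
det(x·S₀ + y·S₁) is 198·x² + 165·xy + 33·y² = 33·(2·x + y)(3·x + y), vanishing at (x:y) = (1:-2) and (1:-3).
M₁ = S₀ − 2·S₁ = [[3, -9], [-3, 9]] = 3·(1, -1)(1, -3)ᵀ and M₂ = S₀ − 3·S₁ = [[3, 2], [-6, -4]] = (1, -2)(3, 2)ᵀ, so take a₁ = (1, -1), b₁ = (1, -3), a₂ = (1, -2), b₂ = (3, 2).
Each slice is an integer combination of E₁ = a₁b₁ᵀ and E₂ = a₂b₂ᵀ: S₀ = 9·E₁ − 2·E₂, S₁ = 3·E₁ − E₂; reading off coefficients, c₁ = (9, 3) and c₂ = (-2, -1).
Hence T = (1, -1) ⊗ (1, -3) ⊗ (9, 3) + (1, -2) ⊗ (3, 2) ⊗ (-2, -1), so rank(T) ≤ 2.
These bounds meet, so rank(T) = 2.
Check entry T[0,0,0] = 3: (1)·(1)·(9) + (1)·(3)·(-2) = 3.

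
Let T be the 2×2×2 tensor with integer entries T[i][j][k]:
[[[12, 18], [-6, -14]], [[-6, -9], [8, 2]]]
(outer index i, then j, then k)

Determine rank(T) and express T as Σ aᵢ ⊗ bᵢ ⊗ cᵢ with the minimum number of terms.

Lower bound: the mode-2 unfolding of T (rows indexed by j, columns by (i,k) = (0,0), (0,1), (1,0), (1,1)) is [[12, 18, -6, -9], [-6, -14, 8, 2]].
There the 2×2 minor on rows j ∈ {0, 1}, columns (i,k) ∈ {(0,0), (0,1)} is det [[12, 18], [-6, -14]] = -60 ≠ 0, so this unfolding has rank ≥ 2; CP rank is at least every unfolding rank, so rank(T) ≥ 2. (Flattening ranks never certify an upper bound on CP rank; for that we must actually write T with 2 rank-1 terms.)
Upper bound — finding two terms. Write S_k = T[:,:,k] for the frontal slices: S₀ = [[12, -6], [-6, 8]], S₁ = [[18, -14], [-9, 2]].
If T = a₁ ⊗ b₁ ⊗ c₁ + a₂ ⊗ b₂ ⊗ c₂ then each S_k = c₁[k]·a₁b₁ᵀ + c₂[k]·a₂b₂ᵀ. S₀ and S₁ are linearly independent, so a₁b₁ᵀ and a₂b₂ᵀ must span the same plane of matrices: they are the rank-1 matrices of the form x·S₀ + y·S₁.
det(x·S₀ + y·S₁) is 60·x² + 30·xy − 90·y² = 30·(2·x + 3·y)(x − y), vanishing at (x:y) = (3:-2) and (1:1).
M₁ = 3·S₀ − 2·S₁ = [[0, 10], [0, 20]] = 10·[1, 2][0, 1]ᵀ and M₂ = S₀ + S₁ = [[30, -20], [-15, 10]] = 5·[2, -1][3, -2]ᵀ, so take a₁ = [1, 2], b₁ = [0, 1], a₂ = [2, -1], b₂ = [3, -2].
Each slice is an integer combination of E₁ = a₁b₁ᵀ and E₂ = a₂b₂ᵀ: S₀ = 2·E₁ + 2·E₂, S₁ = −2·E₁ + 3·E₂; reading off coefficients, c₁ = [2, -2] and c₂ = [2, 3].
Hence T = [1, 2] ⊗ [0, 1] ⊗ [2, -2] + [2, -1] ⊗ [3, -2] ⊗ [2, 3], so rank(T) ≤ 2.
These bounds meet, so rank(T) = 2.

rank(T) = 2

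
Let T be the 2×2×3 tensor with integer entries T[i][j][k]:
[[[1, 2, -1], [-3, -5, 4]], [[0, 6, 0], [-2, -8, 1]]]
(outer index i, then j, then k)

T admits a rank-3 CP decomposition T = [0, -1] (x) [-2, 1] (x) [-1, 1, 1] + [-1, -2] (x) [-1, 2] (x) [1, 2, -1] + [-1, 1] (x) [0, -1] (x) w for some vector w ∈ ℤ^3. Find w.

Subtract the known terms from T to get the rank-1 residual R = [-1, 1] (x) [0, -1] (x) w, so R[i,j,k] = a[i]·b[j]·w[k]. Pick indices with nonzero a[0]·b[1] = (-1)·(-1) = 1. Only the fibre through (0,1,·) is needed: R[0,1,:] = T[0,1,:] − Σₗ aₗ[0]bₗ[1]cₗ = [-3, -5, 4] − (0)·(1)·[-1, 1, 1] − (-1)·(2)·[1, 2, -1] = [-1, -1, 2]. Then w[k] = R[0,1,k] / 1 for each k, giving w = [-1, -1, 2] / 1 = [-1, -1, 2].

w = [-1, -1, 2]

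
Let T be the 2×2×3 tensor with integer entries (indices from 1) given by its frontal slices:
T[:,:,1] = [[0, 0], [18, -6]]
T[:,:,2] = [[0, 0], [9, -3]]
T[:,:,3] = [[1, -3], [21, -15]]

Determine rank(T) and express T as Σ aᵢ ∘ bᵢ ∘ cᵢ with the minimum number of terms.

rank(T) = 2

Lower bound: the mode-1 unfolding of T (rows indexed by i, columns by (j,k) = (1,1), (1,2), (1,3), (2,1), (2,2), (2,3)) is [[0, 0, 1, 0, 0, -3], [18, 9, 21, -6, -3, -15]].
There the 2×2 minor on rows i ∈ {1, 2}, columns (j,k) ∈ {(1,1), (1,3)} is det [[0, 1], [18, 21]] = -18 ≠ 0, so this unfolding has rank ≥ 2; CP rank is at least every unfolding rank, so rank(T) ≥ 2. (Unfolding ranks only ever bound the CP rank from below — rank(T) can be strictly larger than all of them — so the matching upper bound has to come from an explicit 2-term decomposition.)
Upper bound — finding two terms. Write S_k = T[:,:,k] for the frontal slices: S₁ = [[0, 0], [18, -6]], S₂ = [[0, 0], [9, -3]], S₃ = [[1, -3], [21, -15]].
If T = a₁ ∘ b₁ ∘ c₁ + a₂ ∘ b₂ ∘ c₂ then each S_k = c₁[k]·a₁b₁ᵀ + c₂[k]·a₂b₂ᵀ. S₁ and S₃ are linearly independent, so a₁b₁ᵀ and a₂b₂ᵀ must span the same plane of matrices: they are the rank-1 matrices of the form x·S₁ + y·S₃.
det(x·S₁ + y·S₃) is 48·xy + 48·y² = 48·(y)(x + y), vanishing at (x:y) = (1:0) and (1:-1).
M₁ = S₁ = [[0, 0], [18, -6]] = 6·[0, 1][3, -1]ᵀ and M₂ = S₁ − S₃ = [[-1, 3], [-3, 9]] = −[1, 3][1, -3]ᵀ, so take a₁ = [0, 1], b₁ = [3, -1], a₂ = [1, 3], b₂ = [1, -3].
Each slice is an integer combination of E₁ = a₁b₁ᵀ and E₂ = a₂b₂ᵀ: S₁ = 6·E₁, S₂ = 3·E₁, S₃ = 6·E₁ + E₂; reading off coefficients, c₁ = [6, 3, 6] and c₂ = [0, 0, 1].
Hence T = [0, 1] ∘ [3, -1] ∘ [6, 3, 6] + [1, 3] ∘ [1, -3] ∘ [0, 0, 1], so rank(T) ≤ 2.
These bounds meet, so rank(T) = 2.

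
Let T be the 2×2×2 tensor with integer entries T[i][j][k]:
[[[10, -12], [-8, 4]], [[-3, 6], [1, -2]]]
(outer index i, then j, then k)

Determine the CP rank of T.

Lower bound: the mode-2 unfolding of T (rows indexed by j, columns by (i,k) = (0,0), (0,1), (1,0), (1,1)) is [[10, -12, -3, 6], [-8, 4, 1, -2]].
There the 2×2 minor on rows j ∈ {0, 1}, columns (i,k) ∈ {(0,0), (0,1)} is det [[10, -12], [-8, 4]] = -56 ≠ 0, so this unfolding has rank ≥ 2; CP rank is at least every unfolding rank, so rank(T) ≥ 2. (Unfolding ranks only ever bound the CP rank from below — rank(T) can be strictly larger than all of them — so the matching upper bound has to come from an explicit 2-term decomposition.)
Upper bound — finding two terms. Write S_k = T[:,:,k] for the frontal slices: S₀ = [[10, -8], [-3, 1]], S₁ = [[-12, 4], [6, -2]].
If T = a₁ ∘ b₁ ∘ c₁ + a₂ ∘ b₂ ∘ c₂ then each S_k = c₁[k]·a₁b₁ᵀ + c₂[k]·a₂b₂ᵀ. S₀ and S₁ are linearly independent, so a₁b₁ᵀ and a₂b₂ᵀ must span the same plane of matrices: they are the rank-1 matrices of the form x·S₀ + y·S₁.
det(x·S₀ + y·S₁) is −14·x² + 28·xy = (-14)·(x − 2·y)(x), vanishing at (x:y) = (2:1) and (0:1).
M₁ = 2·S₀ + S₁ = [[8, -12], [0, 0]] = 4·(1, 0)(2, -3)ᵀ and M₂ = S₁ = [[-12, 4], [6, -2]] = (-2)·(2, -1)(3, -1)ᵀ, so take a₁ = (1, 0), b₁ = (2, -3), a₂ = (2, -1), b₂ = (3, -1).
Each slice is an integer combination of E₁ = a₁b₁ᵀ and E₂ = a₂b₂ᵀ: S₀ = 2·E₁ + E₂, S₁ = −2·E₂; reading off coefficients, c₁ = (2, 0) and c₂ = (1, -2).
Hence T = (1, 0) ∘ (2, -3) ∘ (2, 0) + (2, -1) ∘ (3, -1) ∘ (1, -2), so rank(T) ≤ 2.
These bounds meet, so rank(T) = 2.

2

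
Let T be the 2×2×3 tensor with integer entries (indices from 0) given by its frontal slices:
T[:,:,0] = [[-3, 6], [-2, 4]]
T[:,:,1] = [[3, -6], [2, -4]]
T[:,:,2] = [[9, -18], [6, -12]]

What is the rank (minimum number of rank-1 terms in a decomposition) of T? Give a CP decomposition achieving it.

rank(T) = 1

Lower bound: T ≠ 0 (e.g. T[0,0,0] = -3), so rank(T) ≥ 1.
Upper bound: if T = a ⊗ b ⊗ c then every fibre of T is a multiple of the corresponding factor, so read the factors off the fibres through the nonzero entry T[0,0,0] = -3.
The mode-1 fibre T[:,0,0] = [-3, -2] gives a = [3, 2] (primitive direction); the mode-2 fibre T[0,:,0] = [-3, 6] gives b = [1, -2]; then c[k] = T[0,0,k] / (a[0]·b[0]) = [-3, 3, 9] / 3 = [-1, 1, 3].
Expanding [3, 2] ⊗ [1, -2] ⊗ [-1, 1, 3] reproduces all 12 entries of T, so T = [3, 2] ⊗ [1, -2] ⊗ [-1, 1, 3] and rank(T) ≤ 1.
These bounds meet, so rank(T) = 1.
Check entry T[1,0,2] = 6: (2)·(1)·(3) = 6.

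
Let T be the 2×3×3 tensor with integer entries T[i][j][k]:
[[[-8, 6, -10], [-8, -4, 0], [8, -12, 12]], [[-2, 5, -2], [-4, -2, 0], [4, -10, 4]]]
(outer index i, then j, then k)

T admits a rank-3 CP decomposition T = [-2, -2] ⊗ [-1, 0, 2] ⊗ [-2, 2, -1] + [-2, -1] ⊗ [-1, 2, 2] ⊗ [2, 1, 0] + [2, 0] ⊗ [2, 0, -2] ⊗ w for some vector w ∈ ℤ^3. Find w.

w = [-2, 0, -2]

Subtract the known terms from T to get the rank-1 residual R = [2, 0] ⊗ [2, 0, -2] ⊗ w, so R[i,j,k] = a[i]·b[j]·w[k]. Pick indices with nonzero a[0]·b[0] = (2)·(2) = 4. Only the fibre through (0,0,·) is needed: R[0,0,:] = T[0,0,:] − Σₗ aₗ[0]bₗ[0]cₗ = [-8, 6, -10] − (-2)·(-1)·[-2, 2, -1] − (-2)·(-1)·[2, 1, 0] = [-8, 0, -8]. Then w[k] = R[0,0,k] / 4 for each k, giving w = [-8, 0, -8] / 4 = [-2, 0, -2].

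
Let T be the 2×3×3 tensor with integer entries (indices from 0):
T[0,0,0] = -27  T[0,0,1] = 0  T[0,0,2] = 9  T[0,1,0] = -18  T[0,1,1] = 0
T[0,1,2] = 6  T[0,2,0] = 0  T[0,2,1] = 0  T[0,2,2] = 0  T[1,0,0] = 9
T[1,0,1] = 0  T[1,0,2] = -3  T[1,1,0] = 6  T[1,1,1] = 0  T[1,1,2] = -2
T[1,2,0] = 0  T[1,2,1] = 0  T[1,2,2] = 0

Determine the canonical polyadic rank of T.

1

Lower bound: T ≠ 0 (e.g. T[0,0,0] = -27), so rank(T) ≥ 1.
Upper bound: the mode-1 fibre T[:,0,0] = [-27, 9] gives a = [3, -1] (primitive direction); the mode-2 fibre T[0,:,0] = [-27, -18, 0] gives b = [3, 2, 0]; then c[k] = T[0,0,k] / (a[0]·b[0]) = [-27, 0, 9] / 9 = [-3, 0, 1].
Expanding [3, -1] ⊗ [3, 2, 0] ⊗ [-3, 0, 1] reproduces all 18 entries of T, so T = [3, -1] ⊗ [3, 2, 0] ⊗ [-3, 0, 1] and rank(T) ≤ 1.
These bounds meet, so rank(T) = 1.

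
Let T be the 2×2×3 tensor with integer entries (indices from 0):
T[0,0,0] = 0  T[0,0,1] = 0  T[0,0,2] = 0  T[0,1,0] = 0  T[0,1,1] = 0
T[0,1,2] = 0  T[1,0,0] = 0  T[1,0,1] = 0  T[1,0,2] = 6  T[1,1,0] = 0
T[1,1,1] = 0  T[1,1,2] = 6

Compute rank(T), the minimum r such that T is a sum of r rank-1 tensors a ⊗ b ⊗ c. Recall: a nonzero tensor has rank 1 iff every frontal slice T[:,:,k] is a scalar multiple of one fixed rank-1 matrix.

1

Lower bound: T ≠ 0 (e.g. T[1,0,2] = 6), so rank(T) ≥ 1.
Upper bound: if T = a ⊗ b ⊗ c then every fibre of T is a multiple of the corresponding factor, so read the factors off the fibres through the nonzero entry T[1,0,2] = 6.
The mode-1 fibre T[:,0,2] = [0, 6] gives a = [0, 1] (primitive direction); the mode-2 fibre T[1,:,2] = [6, 6] gives b = [1, 1]; then c[k] = T[1,0,k] / (a[1]·b[0]) = [0, 0, 6] / 1 = [0, 0, 6].
Expanding [0, 1] ⊗ [1, 1] ⊗ [0, 0, 6] reproduces all 12 entries of T, so T = [0, 1] ⊗ [1, 1] ⊗ [0, 0, 6] and rank(T) ≤ 1.
These bounds meet, so rank(T) = 1.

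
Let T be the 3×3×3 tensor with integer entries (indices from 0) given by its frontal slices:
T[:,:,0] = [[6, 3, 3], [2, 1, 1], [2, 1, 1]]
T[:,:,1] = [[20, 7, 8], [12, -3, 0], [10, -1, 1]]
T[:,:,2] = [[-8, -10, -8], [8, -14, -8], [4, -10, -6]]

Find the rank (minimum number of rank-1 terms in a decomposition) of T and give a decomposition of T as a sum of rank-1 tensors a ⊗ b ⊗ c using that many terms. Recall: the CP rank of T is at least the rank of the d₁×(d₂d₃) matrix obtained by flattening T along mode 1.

rank(T) = 2

Lower bound: the mode-1 unfolding of T (rows indexed by i, columns by (j,k) = (0,0), (0,1), (0,2), (1,0), (1,1), (1,2), (2,0), (2,1), (2,2)) is [[6, 20, -8, 3, 7, -10, 3, 8, -8], [2, 12, 8, 1, -3, -14, 1, 0, -8], [2, 10, 4, 1, -1, -10, 1, 1, -6]].
There the 2×2 minor on rows i ∈ {0, 1}, columns (j,k) ∈ {(0,0), (0,1)} is det [[6, 20], [2, 12]] = 32 ≠ 0, so this unfolding has rank ≥ 2; CP rank is at least every unfolding rank, so rank(T) ≥ 2. (Flattening ranks never certify an upper bound on CP rank; for that we must actually write T with 2 rank-1 terms.)
Upper bound — finding two terms. Write S_k = T[:,:,k] for the frontal slices: S₀ = [[6, 3, 3], [2, 1, 1], [2, 1, 1]], S₁ = [[20, 7, 8], [12, -3, 0], [10, -1, 1]], S₂ = [[-8, -10, -8], [8, -14, -8], [4, -10, -6]].
If T = a₁ ⊗ b₁ ⊗ c₁ + a₂ ⊗ b₂ ⊗ c₂ then each S_k = c₁[k]·a₁b₁ᵀ + c₂[k]·a₂b₂ᵀ. S₀ and S₁ are linearly independent, so a₁b₁ᵀ and a₂b₂ᵀ must span the same plane of matrices: they are the rank-1 matrices of the form x·S₀ + y·S₁.
The 2×2 minor of x·S₀ + y·S₁ on rows {0,1}, columns {0,1} is −48·xy − 144·y² = (-48)·(x + 3·y)(y), vanishing at (x:y) = (3:-1) and (1:0).
M₁ = 3·S₀ − S₁ = [[-2, 2, 1], [-6, 6, 3], [-4, 4, 2]] = −[1, 3, 2][2, -2, -1]ᵀ and M₂ = S₀ = [[6, 3, 3], [2, 1, 1], [2, 1, 1]] = [3, 1, 1][2, 1, 1]ᵀ, so take a₁ = [1, 3, 2], b₁ = [2, -2, -1], a₂ = [3, 1, 1], b₂ = [2, 1, 1].
Each slice is an integer combination of E₁ = a₁b₁ᵀ and E₂ = a₂b₂ᵀ: S₀ = E₂, S₁ = E₁ + 3·E₂, S₂ = 2·E₁ − 2·E₂; reading off coefficients, c₁ = [0, 1, 2] and c₂ = [1, 3, -2].
Hence T = [1, 3, 2] ⊗ [2, -2, -1] ⊗ [0, 1, 2] + [3, 1, 1] ⊗ [2, 1, 1] ⊗ [1, 3, -2], so rank(T) ≤ 2.
These bounds meet, so rank(T) = 2.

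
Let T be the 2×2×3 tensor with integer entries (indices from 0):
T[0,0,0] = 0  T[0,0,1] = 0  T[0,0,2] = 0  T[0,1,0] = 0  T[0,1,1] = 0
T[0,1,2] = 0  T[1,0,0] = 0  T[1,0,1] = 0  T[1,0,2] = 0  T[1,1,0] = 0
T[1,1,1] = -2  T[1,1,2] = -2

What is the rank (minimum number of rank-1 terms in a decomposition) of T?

Lower bound: T ≠ 0 (e.g. T[1,1,1] = -2), so rank(T) ≥ 1.
Upper bound: the mode-1 fibre T[:,1,1] = [0, -2] gives a = [0, 1] (primitive direction); the mode-2 fibre T[1,:,1] = [0, -2] gives b = [0, 1]; then c[k] = T[1,1,k] / (a[1]·b[1]) = [0, -2, -2] / 1 = [0, -2, -2].
Expanding [0, 1] ⊗ [0, 1] ⊗ [0, -2, -2] reproduces all 12 entries of T, so T = [0, 1] ⊗ [0, 1] ⊗ [0, -2, -2] and rank(T) ≤ 1.
These bounds meet, so rank(T) = 1.

1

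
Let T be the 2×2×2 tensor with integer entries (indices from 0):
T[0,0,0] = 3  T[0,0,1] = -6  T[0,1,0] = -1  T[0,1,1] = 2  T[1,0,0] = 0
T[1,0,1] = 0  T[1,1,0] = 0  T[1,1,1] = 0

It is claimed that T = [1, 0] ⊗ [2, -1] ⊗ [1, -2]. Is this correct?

No

Reconstruct entry (0,0,0) from the claimed factors: Σₗ aₗ[0]bₗ[0]cₗ[0] = (1)·(2)·(1) = 2, but T[0,0,0] = 3. The claim is false.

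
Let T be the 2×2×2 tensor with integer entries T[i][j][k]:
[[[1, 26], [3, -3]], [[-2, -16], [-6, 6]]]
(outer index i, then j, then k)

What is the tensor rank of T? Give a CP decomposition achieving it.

Lower bound: in the mode-2 unfolding of T (rows indexed by j, columns by (i,k)) the 2×2 minor on rows j ∈ {0, 1}, columns (i,k) ∈ {(0,0), (0,1)} is det [[1, 26], [3, -3]] = -81 ≠ 0, so that unfolding has rank ≥ 2 and hence rank(T) ≥ 2 (CP rank is at least every unfolding rank, though it can be larger).
Upper bound: with S_k = T[:,:,k], the two rank-1 terms a₁b₁ᵀ, a₂b₂ᵀ are the rank-1 members of the pencil x·S₀ + y·S₁.
det(x·S₀ + y·S₁) is −108·xy + 108·y² = (-108)·(x − y)(y), vanishing at (x:y) = (1:1) and (1:0).
M₁ = S₀ + S₁ = [[27, 0], [-18, 0]] = 9·(3, -2)(1, 0)ᵀ and M₂ = S₀ = [[1, 3], [-2, -6]] = (1, -2)(1, 3)ᵀ, so take a₁ = (3, -2), b₁ = (1, 0), a₂ = (1, -2), b₂ = (1, 3).
Each slice is an integer combination of E₁ = a₁b₁ᵀ and E₂ = a₂b₂ᵀ: S₀ = E₂, S₁ = 9·E₁ − E₂; reading off coefficients, c₁ = (0, 9) and c₂ = (1, -1).
Hence T = (3, -2) ⊗ (1, 0) ⊗ (0, 9) + (1, -2) ⊗ (1, 3) ⊗ (1, -1), so rank(T) ≤ 2.
These bounds meet, so rank(T) = 2.

rank(T) = 2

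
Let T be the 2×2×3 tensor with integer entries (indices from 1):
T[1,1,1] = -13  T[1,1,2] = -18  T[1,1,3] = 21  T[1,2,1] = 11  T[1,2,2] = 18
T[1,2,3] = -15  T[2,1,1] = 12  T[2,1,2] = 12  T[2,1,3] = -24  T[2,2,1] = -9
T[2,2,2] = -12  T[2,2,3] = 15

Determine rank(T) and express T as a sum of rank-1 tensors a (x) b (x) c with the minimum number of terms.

Lower bound: the mode-2 unfolding of T (rows indexed by j, columns by (i,k) = (1,1), (1,2), (1,3), (2,1), (2,2), (2,3)) is [[-13, -18, 21, 12, 12, -24], [11, 18, -15, -9, -12, 15]].
There the 2×2 minor on rows j ∈ {1, 2}, columns (i,k) ∈ {(1,1), (1,2)} is det [[-13, -18], [11, 18]] = -36 ≠ 0, so this unfolding has rank ≥ 2; CP rank is at least every unfolding rank, so rank(T) ≥ 2. (Unfolding ranks only ever bound the CP rank from below — rank(T) can be strictly larger than all of them — so the matching upper bound has to come from an explicit 2-term decomposition.)
Upper bound — finding two terms. Write S_k = T[:,:,k] for the frontal slices: S₁ = [[-13, 11], [12, -9]], S₂ = [[-18, 18], [12, -12]], S₃ = [[21, -15], [-24, 15]].
If T = a₁ (x) b₁ (x) c₁ + a₂ (x) b₂ (x) c₂ then each S_k = c₁[k]·a₁b₁ᵀ + c₂[k]·a₂b₂ᵀ. S₁ and S₂ are linearly independent, so a₁b₁ᵀ and a₂b₂ᵀ must span the same plane of matrices: they are the rank-1 matrices of the form x·S₁ + y·S₂.
det(x·S₁ + y·S₂) is −15·x² − 30·xy = (-15)·(x + 2·y)(x), vanishing at (x:y) = (2:-1) and (0:1).
M₁ = 2·S₁ − S₂ = [[-8, 4], [12, -6]] = (-2)·[2, -3][2, -1]ᵀ and M₂ = S₂ = [[-18, 18], [12, -12]] = (-6)·[3, -2][1, -1]ᵀ, so take a₁ = [2, -3], b₁ = [2, -1], a₂ = [3, -2], b₂ = [1, -1].
Each slice is an integer combination of E₁ = a₁b₁ᵀ and E₂ = a₂b₂ᵀ: S₁ = −E₁ − 3·E₂, S₂ = −6·E₂, S₃ = 3·E₁ + 3·E₂; reading off coefficients, c₁ = [-1, 0, 3] and c₂ = [-3, -6, 3].
Hence T = [2, -3] (x) [2, -1] (x) [-1, 0, 3] + [3, -2] (x) [1, -1] (x) [-3, -6, 3], so rank(T) ≤ 2.
These bounds meet, so rank(T) = 2.

rank(T) = 2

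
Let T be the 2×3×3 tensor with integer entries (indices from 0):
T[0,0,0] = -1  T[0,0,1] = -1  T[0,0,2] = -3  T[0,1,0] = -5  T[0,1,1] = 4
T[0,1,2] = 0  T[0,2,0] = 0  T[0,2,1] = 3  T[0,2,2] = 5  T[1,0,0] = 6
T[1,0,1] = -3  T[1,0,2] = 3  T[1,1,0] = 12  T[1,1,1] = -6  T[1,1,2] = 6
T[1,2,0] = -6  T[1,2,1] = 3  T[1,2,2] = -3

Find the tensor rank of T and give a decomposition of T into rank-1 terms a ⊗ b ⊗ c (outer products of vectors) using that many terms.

Lower bound: the mode-3 unfolding of T (rows indexed by k, columns by (i,j) = (0,0), (0,1), (0,2), (1,0), (1,1), (1,2)) is [[-1, -5, 0, 6, 12, -6], [-1, 4, 3, -3, -6, 3], [-3, 0, 5, 3, 6, -3]].
There the 2×2 minor on rows k ∈ {0, 1}, columns (i,j) ∈ {(0,0), (0,1)} is det [[-1, -5], [-1, 4]] = -9 ≠ 0, so this unfolding has rank ≥ 2; CP rank is at least every unfolding rank, so rank(T) ≥ 2. (This is only a lower bound: in general the CP rank may exceed every unfolding rank, so we still need to exhibit 2 rank-1 terms summing to T.)
Upper bound — finding two terms. Write S_k = T[:,:,k] for the frontal slices: S₀ = [[-1, -5, 0], [6, 12, -6]], S₁ = [[-1, 4, 3], [-3, -6, 3]], S₂ = [[-3, 0, 5], [3, 6, -3]].
If T = a₁ ⊗ b₁ ⊗ c₁ + a₂ ⊗ b₂ ⊗ c₂ then each S_k = c₁[k]·a₁b₁ᵀ + c₂[k]·a₂b₂ᵀ. S₀ and S₁ are linearly independent, so a₁b₁ᵀ and a₂b₂ᵀ must span the same plane of matrices: they are the rank-1 matrices of the form x·S₀ + y·S₁.
The 2×2 minor of x·S₀ + y·S₁ on rows {0,1}, columns {0,1} is 18·x² − 45·xy + 18·y² = 9·(x − 2·y)(2·x − y), vanishing at (x:y) = (2:1) and (1:2).
M₁ = 2·S₀ + S₁ = [[-3, -6, 3], [9, 18, -9]] = (-3)·[1, -3][1, 2, -1]ᵀ and M₂ = S₀ + 2·S₁ = [[-3, 3, 6], [0, 0, 0]] = (-3)·[1, 0][1, -1, -2]ᵀ, so take a₁ = [1, -3], b₁ = [1, 2, -1], a₂ = [1, 0], b₂ = [1, -1, -2].
Each slice is an integer combination of E₁ = a₁b₁ᵀ and E₂ = a₂b₂ᵀ: S₀ = −2·E₁ + E₂, S₁ = E₁ − 2·E₂, S₂ = −E₁ − 2·E₂; reading off coefficients, c₁ = [-2, 1, -1] and c₂ = [1, -2, -2].
Hence T = [1, -3] ⊗ [1, 2, -1] ⊗ [-2, 1, -1] + [1, 0] ⊗ [1, -1, -2] ⊗ [1, -2, -2], so rank(T) ≤ 2.
These bounds meet, so rank(T) = 2.

rank(T) = 2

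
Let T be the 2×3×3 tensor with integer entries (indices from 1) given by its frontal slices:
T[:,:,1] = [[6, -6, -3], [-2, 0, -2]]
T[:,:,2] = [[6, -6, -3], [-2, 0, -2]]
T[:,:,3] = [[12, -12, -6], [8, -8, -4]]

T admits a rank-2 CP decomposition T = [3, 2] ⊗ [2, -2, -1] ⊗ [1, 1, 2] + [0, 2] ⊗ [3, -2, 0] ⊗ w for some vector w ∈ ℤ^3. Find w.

w = [-1, -1, 0]

Subtract the known terms from T to get the rank-1 residual R = [0, 2] ⊗ [3, -2, 0] ⊗ w, so R[i,j,k] = a[i]·b[j]·w[k]. Pick indices with nonzero a[2]·b[1] = (2)·(3) = 6. Only the fibre through (2,1,·) is needed: R[2,1,:] = T[2,1,:] − Σₗ aₗ[2]bₗ[1]cₗ = [-2, -2, 8] − (2)·(2)·[1, 1, 2] = [-6, -6, 0]. Then w[k] = R[2,1,k] / 6 for each k, giving w = [-6, -6, 0] / 6 = [-1, -1, 0].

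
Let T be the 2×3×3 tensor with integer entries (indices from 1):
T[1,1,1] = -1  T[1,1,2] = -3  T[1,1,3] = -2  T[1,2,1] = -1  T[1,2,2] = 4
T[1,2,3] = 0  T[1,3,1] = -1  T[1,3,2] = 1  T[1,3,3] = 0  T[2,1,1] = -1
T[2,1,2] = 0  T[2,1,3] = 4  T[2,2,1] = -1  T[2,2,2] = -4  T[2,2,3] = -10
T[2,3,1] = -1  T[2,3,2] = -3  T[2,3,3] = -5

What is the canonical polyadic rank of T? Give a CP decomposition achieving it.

rank(T) = 3

Lower bound: the mode-2 unfolding of T (rows indexed by j, columns by (i,k) = (1,1), (1,2), (1,3), (2,1), (2,2), (2,3)) is [[-1, -3, -2, -1, 0, 4], [-1, 4, 0, -1, -4, -10], [-1, 1, 0, -1, -3, -5]].
There the 3×3 minor on rows j ∈ {1, 2, 3}, columns (i,k) ∈ {(1,1), (1,2), (1,3)} is det [[-1, -3, -2], [-1, 4, 0], [-1, 1, 0]] = -6 ≠ 0, so this unfolding has rank ≥ 3; CP rank is at least every unfolding rank, so rank(T) ≥ 3. (This is only a lower bound: in general the CP rank may exceed every unfolding rank, so we still need to exhibit 3 rank-1 terms summing to T.)
Upper bound: T is a sum of 3 rank-1 terms, T = [1, -2] (x) [1, -2, -1] (x) [0, -1, -2] + [1, 1] (x) [1, 1, 1] (x) [-1, -2, 0] + [2, 1] (x) [0, 2, 1] (x) [0, 1, -1] (written with every a and b primitive with positive leading entry and the scale carried by c; CP decompositions are not unique, and this one is verified by expanding entrywise), so rank(T) ≤ 3.
These bounds meet, so rank(T) = 3.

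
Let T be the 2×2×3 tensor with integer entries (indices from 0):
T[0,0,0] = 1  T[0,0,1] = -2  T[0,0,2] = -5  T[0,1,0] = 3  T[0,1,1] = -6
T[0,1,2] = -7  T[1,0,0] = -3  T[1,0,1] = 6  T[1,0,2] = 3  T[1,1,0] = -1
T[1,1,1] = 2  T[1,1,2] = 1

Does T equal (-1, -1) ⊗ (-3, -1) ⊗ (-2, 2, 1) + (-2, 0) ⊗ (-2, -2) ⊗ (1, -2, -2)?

No

Reconstruct entry (0,0,0) from the claimed factors: Σₗ aₗ[0]bₗ[0]cₗ[0] = (-1)·(-3)·(-2) + (-2)·(-2)·(1) = -2, but T[0,0,0] = 1. The claim is false.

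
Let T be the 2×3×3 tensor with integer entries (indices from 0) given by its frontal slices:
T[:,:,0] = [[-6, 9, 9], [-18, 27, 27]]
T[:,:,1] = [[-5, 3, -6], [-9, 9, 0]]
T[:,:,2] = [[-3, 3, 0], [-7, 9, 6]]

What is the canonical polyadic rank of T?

Lower bound: the mode-1 unfolding of T (rows indexed by i, columns by (j,k) = (0,0), (0,1), (0,2), (1,0), (1,1), (1,2), (2,0), (2,1), (2,2)) is [[-6, -5, -3, 9, 3, 3, 9, -6, 0], [-18, -9, -7, 27, 9, 9, 27, 0, 6]].
There the 2×2 minor on rows i ∈ {0, 1}, columns (j,k) ∈ {(0,0), (0,1)} is det [[-6, -5], [-18, -9]] = -36 ≠ 0, so this unfolding has rank ≥ 2; CP rank is at least every unfolding rank, so rank(T) ≥ 2. (Flattening ranks never certify an upper bound on CP rank; for that we must actually write T with 2 rank-1 terms.)
Upper bound — finding two terms. Write S_k = T[:,:,k] for the frontal slices: S₀ = [[-6, 9, 9], [-18, 27, 27]], S₁ = [[-5, 3, -6], [-9, 9, 0]], S₂ = [[-3, 3, 0], [-7, 9, 6]].
If T = a₁ ⊗ b₁ ⊗ c₁ + a₂ ⊗ b₂ ⊗ c₂ then each S_k = c₁[k]·a₁b₁ᵀ + c₂[k]·a₂b₂ᵀ. S₀ and S₁ are linearly independent, so a₁b₁ᵀ and a₂b₂ᵀ must span the same plane of matrices: they are the rank-1 matrices of the form x·S₀ + y·S₁.
The 2×2 minor of x·S₀ + y·S₁ on rows {0,1}, columns {0,1} is −54·xy − 18·y² = (-18)·(y)(3·x + y), vanishing at (x:y) = (1:0) and (1:-3).
M₁ = S₀ = [[-6, 9, 9], [-18, 27, 27]] = (-3)·(1, 3)(2, -3, -3)ᵀ and M₂ = S₀ − 3·S₁ = [[9, 0, 27], [9, 0, 27]] = 9·(1, 1)(1, 0, 3)ᵀ, so take a₁ = (1, 3), b₁ = (2, -3, -3), a₂ = (1, 1), b₂ = (1, 0, 3).
Each slice is an integer combination of E₁ = a₁b₁ᵀ and E₂ = a₂b₂ᵀ: S₀ = −3·E₁, S₁ = −E₁ − 3·E₂, S₂ = −E₁ − E₂; reading off coefficients, c₁ = (-3, -1, -1) and c₂ = (0, -3, -1).
Hence T = (1, 3) ⊗ (2, -3, -3) ⊗ (-3, -1, -1) + (1, 1) ⊗ (1, 0, 3) ⊗ (0, -3, -1), so rank(T) ≤ 2.
These bounds meet, so rank(T) = 2.
Check entry T[1,0,2] = -7: (3)·(2)·(-1) + (1)·(1)·(-1) = -7.

2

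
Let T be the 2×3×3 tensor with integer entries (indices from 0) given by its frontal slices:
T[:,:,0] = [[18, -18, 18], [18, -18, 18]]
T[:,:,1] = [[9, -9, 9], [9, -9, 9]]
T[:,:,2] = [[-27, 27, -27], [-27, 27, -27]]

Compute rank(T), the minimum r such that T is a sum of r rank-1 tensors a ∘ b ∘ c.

Lower bound: T ≠ 0 (e.g. T[0,0,0] = 18), so rank(T) ≥ 1.
Upper bound: if T = a ∘ b ∘ c then every fibre of T is a multiple of the corresponding factor, so read the factors off the fibres through the nonzero entry T[0,0,0] = 18.
The mode-1 fibre T[:,0,0] = [18, 18] gives a = [1, 1] (primitive direction); the mode-2 fibre T[0,:,0] = [18, -18, 18] gives b = [1, -1, 1]; then c[k] = T[0,0,k] / (a[0]·b[0]) = [18, 9, -27] / 1 = [18, 9, -27].
Expanding [1, 1] ∘ [1, -1, 1] ∘ [18, 9, -27] reproduces all 18 entries of T, so T = [1, 1] ∘ [1, -1, 1] ∘ [18, 9, -27] and rank(T) ≤ 1.
These bounds meet, so rank(T) = 1.

1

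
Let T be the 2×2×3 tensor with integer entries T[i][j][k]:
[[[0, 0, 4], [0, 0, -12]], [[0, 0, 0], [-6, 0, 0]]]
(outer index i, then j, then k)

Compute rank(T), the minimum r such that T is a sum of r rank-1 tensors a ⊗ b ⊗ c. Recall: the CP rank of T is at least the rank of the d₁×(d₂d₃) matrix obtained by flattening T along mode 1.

2

Lower bound: in the mode-3 unfolding of T (rows indexed by k, columns by (i,j)) the 2×2 minor on rows k ∈ {0, 2}, columns (i,j) ∈ {(0,0), (1,1)} is det [[0, -6], [4, 0]] = 24 ≠ 0, so that unfolding has rank ≥ 2 and hence rank(T) ≥ 2 (CP rank is at least every unfolding rank, though it can be larger).
Upper bound: with S_k = T[:,:,k], the two rank-1 terms a₁b₁ᵀ, a₂b₂ᵀ are the rank-1 members of the pencil x·S₀ + y·S₂.
det(x·S₀ + y·S₂) is −24·xy = (-24)·(y)(x), vanishing at (x:y) = (1:0) and (0:1).
M₁ = S₀ = [[0, 0], [0, -6]] = (-6)·[0, 1][0, 1]ᵀ and M₂ = S₂ = [[4, -12], [0, 0]] = 4·[1, 0][1, -3]ᵀ, so take a₁ = [0, 1], b₁ = [0, 1], a₂ = [1, 0], b₂ = [1, -3].
Each slice is an integer combination of E₁ = a₁b₁ᵀ and E₂ = a₂b₂ᵀ: S₀ = −6·E₁, S₁ = 0, S₂ = 4·E₂; reading off coefficients, c₁ = [-6, 0, 0] and c₂ = [0, 0, 4].
Hence T = [0, 1] ⊗ [0, 1] ⊗ [-6, 0, 0] + [1, 0] ⊗ [1, -3] ⊗ [0, 0, 4], so rank(T) ≤ 2.
These bounds meet, so rank(T) = 2.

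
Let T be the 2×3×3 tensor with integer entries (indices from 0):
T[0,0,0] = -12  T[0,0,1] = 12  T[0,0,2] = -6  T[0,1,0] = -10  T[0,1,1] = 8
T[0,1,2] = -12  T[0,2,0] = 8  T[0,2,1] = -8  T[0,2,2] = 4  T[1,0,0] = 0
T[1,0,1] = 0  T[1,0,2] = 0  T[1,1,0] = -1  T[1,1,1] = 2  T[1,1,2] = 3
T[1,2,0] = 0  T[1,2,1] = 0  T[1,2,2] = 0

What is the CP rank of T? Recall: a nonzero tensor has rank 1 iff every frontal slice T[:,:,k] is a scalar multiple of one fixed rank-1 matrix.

2

Lower bound: in the mode-3 unfolding of T (rows indexed by k, columns by (i,j)) the 2×2 minor on rows k ∈ {0, 1}, columns (i,j) ∈ {(0,0), (0,1)} is det [[-12, -10], [12, 8]] = 24 ≠ 0, so that unfolding has rank ≥ 2 and hence rank(T) ≥ 2 (CP rank is at least every unfolding rank, though it can be larger).
Upper bound: with S_k = T[:,:,k], the two rank-1 terms a₁b₁ᵀ, a₂b₂ᵀ are the rank-1 members of the pencil x·S₀ + y·S₁.
The 2×2 minor of x·S₀ + y·S₁ on rows {0,1}, columns {0,1} is 12·x² − 36·xy + 24·y² = 12·(x − 2·y)(x − y), vanishing at (x:y) = (2:1) and (1:1).
M₁ = 2·S₀ + S₁ = [[-12, -12, 8], [0, 0, 0]] = (-4)·[1, 0][3, 3, -2]ᵀ and M₂ = S₀ + S₁ = [[0, -2, 0], [0, 1, 0]] = −[2, -1][0, 1, 0]ᵀ, so take a₁ = [1, 0], b₁ = [3, 3, -2], a₂ = [2, -1], b₂ = [0, 1, 0].
Each slice is an integer combination of E₁ = a₁b₁ᵀ and E₂ = a₂b₂ᵀ: S₀ = −4·E₁ + E₂, S₁ = 4·E₁ − 2·E₂, S₂ = −2·E₁ − 3·E₂; reading off coefficients, c₁ = [-4, 4, -2] and c₂ = [1, -2, -3].
Hence T = [1, 0] ⊗ [3, 3, -2] ⊗ [-4, 4, -2] + [2, -1] ⊗ [0, 1, 0] ⊗ [1, -2, -3], so rank(T) ≤ 2.
These bounds meet, so rank(T) = 2.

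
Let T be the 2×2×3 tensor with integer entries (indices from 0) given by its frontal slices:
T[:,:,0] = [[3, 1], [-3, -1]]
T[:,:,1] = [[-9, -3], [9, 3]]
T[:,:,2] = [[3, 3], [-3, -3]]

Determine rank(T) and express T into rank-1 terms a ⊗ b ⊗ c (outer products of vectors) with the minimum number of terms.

Lower bound: the mode-2 unfolding of T (rows indexed by j, columns by (i,k) = (0,0), (0,1), (0,2), (1,0), (1,1), (1,2)) is [[3, -9, 3, -3, 9, -3], [1, -3, 3, -1, 3, -3]].
There the 2×2 minor on rows j ∈ {0, 1}, columns (i,k) ∈ {(0,0), (0,2)} is det [[3, 3], [1, 3]] = 6 ≠ 0, so this unfolding has rank ≥ 2; CP rank is at least every unfolding rank, so rank(T) ≥ 2. (This is only a lower bound: in general the CP rank may exceed every unfolding rank, so we still need to exhibit 2 rank-1 terms summing to T.)
Upper bound — finding two terms. Every mode-1 slice of T is a multiple of one matrix: T[i,:,:] = a[i]·M with a = [1, -1] and M = [[3, -9, 3], [1, -3, 3]] (rows indexed by j, columns by k). So it suffices to write M as a sum of two rank-1 matrices.
Splitting M by its rows (j = 0, 1), M = [1, 0][3, -9, 3]ᵀ + [0, 1][1, -3, 3]ᵀ.
Hence T = [1, -1] ⊗ [1, 0] ⊗ [3, -9, 3] + [1, -1] ⊗ [0, 1] ⊗ [1, -3, 3], so rank(T) ≤ 2.
These bounds meet, so rank(T) = 2.

rank(T) = 2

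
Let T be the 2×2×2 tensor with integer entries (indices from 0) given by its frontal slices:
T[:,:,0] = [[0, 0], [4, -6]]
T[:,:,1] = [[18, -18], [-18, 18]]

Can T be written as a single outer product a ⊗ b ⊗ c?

No

The mode-3 unfolding of T (rows indexed by k, columns by (i,j) = (0,0), (0,1), (1,0), (1,1)) is [[0, 0, 4, -6], [18, -18, -18, 18]].
There the 2×2 minor on rows k ∈ {0, 1}, columns (i,j) ∈ {(0,0), (1,0)} is det [[0, 4], [18, -18]] = -72 ≠ 0, so this unfolding has rank ≥ 2; CP rank is at least every unfolding rank, so rank(T) ≥ 2.
In particular rank(T) ≥ 2 > 1, so T is not rank-1.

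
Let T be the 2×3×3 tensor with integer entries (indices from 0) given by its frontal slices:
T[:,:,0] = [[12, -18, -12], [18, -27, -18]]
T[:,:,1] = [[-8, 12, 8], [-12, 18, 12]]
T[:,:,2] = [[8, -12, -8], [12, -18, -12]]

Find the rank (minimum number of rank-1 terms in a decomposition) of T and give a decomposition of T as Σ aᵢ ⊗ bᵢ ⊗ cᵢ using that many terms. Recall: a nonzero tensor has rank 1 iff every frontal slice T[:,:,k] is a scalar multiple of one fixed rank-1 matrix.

rank(T) = 1

Lower bound: T ≠ 0 (e.g. T[0,0,0] = 12), so rank(T) ≥ 1.
Upper bound: if T = a ⊗ b ⊗ c then every fibre of T is a multiple of the corresponding factor, so read the factors off the fibres through the nonzero entry T[0,0,0] = 12.
The mode-1 fibre T[:,0,0] = [12, 18] gives a = (2, 3) (primitive direction); the mode-2 fibre T[0,:,0] = [12, -18, -12] gives b = (2, -3, -2); then c[k] = T[0,0,k] / (a[0]·b[0]) = [12, -8, 8] / 4 = (3, -2, 2).
Expanding (2, 3) ⊗ (2, -3, -2) ⊗ (3, -2, 2) reproduces all 18 entries of T, so T = (2, 3) ⊗ (2, -3, -2) ⊗ (3, -2, 2) and rank(T) ≤ 1.
These bounds meet, so rank(T) = 1.
Check entry T[0,0,0] = 12: (2)·(2)·(3) = 12.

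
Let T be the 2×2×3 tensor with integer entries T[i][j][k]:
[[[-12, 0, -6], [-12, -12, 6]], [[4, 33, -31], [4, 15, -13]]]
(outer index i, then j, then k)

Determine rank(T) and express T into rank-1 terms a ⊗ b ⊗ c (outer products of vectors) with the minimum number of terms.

rank(T) = 2

Lower bound: in the mode-3 unfolding of T (rows indexed by k, columns by (i,j)) the 2×2 minor on rows k ∈ {0, 1}, columns (i,j) ∈ {(0,0), (0,1)} is det [[-12, -12], [0, -12]] = 144 ≠ 0, so that unfolding has rank ≥ 2 and hence rank(T) ≥ 2 (CP rank is at least every unfolding rank, though it can be larger).
Upper bound: with S_k = T[:,:,k], the two rank-1 terms a₁b₁ᵀ, a₂b₂ᵀ are the rank-1 members of the pencil x·S₀ + y·S₁.
det(x·S₀ + y·S₁) is 264·xy + 396·y² = 132·(2·x + 3·y)(y), vanishing at (x:y) = (3:-2) and (1:0).
M₁ = 3·S₀ − 2·S₁ = [[-36, -12], [-54, -18]] = (-6)·[2, 3][3, 1]ᵀ and M₂ = S₀ = [[-12, -12], [4, 4]] = (-4)·[3, -1][1, 1]ᵀ, so take a₁ = [2, 3], b₁ = [3, 1], a₂ = [3, -1], b₂ = [1, 1].
Each slice is an integer combination of E₁ = a₁b₁ᵀ and E₂ = a₂b₂ᵀ: S₀ = −4·E₂, S₁ = 3·E₁ − 6·E₂, S₂ = −3·E₁ + 4·E₂; reading off coefficients, c₁ = [0, 3, -3] and c₂ = [-4, -6, 4].
Hence T = [2, 3] ⊗ [3, 1] ⊗ [0, 3, -3] + [3, -1] ⊗ [1, 1] ⊗ [-4, -6, 4], so rank(T) ≤ 2.
These bounds meet, so rank(T) = 2.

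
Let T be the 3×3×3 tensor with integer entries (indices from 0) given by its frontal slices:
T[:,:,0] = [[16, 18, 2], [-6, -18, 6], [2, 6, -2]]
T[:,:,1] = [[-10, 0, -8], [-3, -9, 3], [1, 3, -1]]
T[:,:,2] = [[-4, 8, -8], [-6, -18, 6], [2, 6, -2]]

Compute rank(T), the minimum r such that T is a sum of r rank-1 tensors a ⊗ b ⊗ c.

Lower bound: the mode-1 unfolding of T (rows indexed by i, columns by (j,k) = (0,0), (0,1), (0,2), (1,0), (1,1), (1,2), (2,0), (2,1), (2,2)) is [[16, -10, -4, 18, 0, 8, 2, -8, -8], [-6, -3, -6, -18, -9, -18, 6, 3, 6], [2, 1, 2, 6, 3, 6, -2, -1, -2]].
There the 2×2 minor on rows i ∈ {0, 1}, columns (j,k) ∈ {(0,0), (0,1)} is det [[16, -10], [-6, -3]] = -108 ≠ 0, so this unfolding has rank ≥ 2; CP rank is at least every unfolding rank, so rank(T) ≥ 2. (Unfolding ranks only ever bound the CP rank from below — rank(T) can be strictly larger than all of them — so the matching upper bound has to come from an explicit 2-term decomposition.)
Upper bound — finding two terms. Write S_k = T[:,:,k] for the frontal slices: S₀ = [[16, 18, 2], [-6, -18, 6], [2, 6, -2]], S₁ = [[-10, 0, -8], [-3, -9, 3], [1, 3, -1]], S₂ = [[-4, 8, -8], [-6, -18, 6], [2, 6, -2]].
If T = a₁ ⊗ b₁ ⊗ c₁ + a₂ ⊗ b₂ ⊗ c₂ then each S_k = c₁[k]·a₁b₁ᵀ + c₂[k]·a₂b₂ᵀ. S₀ and S₁ are linearly independent, so a₁b₁ᵀ and a₂b₂ᵀ must span the same plane of matrices: they are the rank-1 matrices of the form x·S₀ + y·S₁.
The 2×2 minor of x·S₀ + y·S₁ on rows {0,1}, columns {0,1} is −180·x² + 90·xy + 90·y² = (-90)·(x − y)(2·x + y), vanishing at (x:y) = (1:1) and (1:-2).
M₁ = S₀ + S₁ = [[6, 18, -6], [-9, -27, 9], [3, 9, -3]] = 3·[2, -3, 1][1, 3, -1]ᵀ and M₂ = S₀ − 2·S₁ = [[36, 18, 18], [0, 0, 0], [0, 0, 0]] = 18·[1, 0, 0][2, 1, 1]ᵀ, so take a₁ = [2, -3, 1], b₁ = [1, 3, -1], a₂ = [1, 0, 0], b₂ = [2, 1, 1].
Each slice is an integer combination of E₁ = a₁b₁ᵀ and E₂ = a₂b₂ᵀ: S₀ = 2·E₁ + 6·E₂, S₁ = E₁ − 6·E₂, S₂ = 2·E₁ − 4·E₂; reading off coefficients, c₁ = [2, 1, 2] and c₂ = [6, -6, -4].
Hence T = [2, -3, 1] ⊗ [1, 3, -1] ⊗ [2, 1, 2] + [1, 0, 0] ⊗ [2, 1, 1] ⊗ [6, -6, -4], so rank(T) ≤ 2.
These bounds meet, so rank(T) = 2.

2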